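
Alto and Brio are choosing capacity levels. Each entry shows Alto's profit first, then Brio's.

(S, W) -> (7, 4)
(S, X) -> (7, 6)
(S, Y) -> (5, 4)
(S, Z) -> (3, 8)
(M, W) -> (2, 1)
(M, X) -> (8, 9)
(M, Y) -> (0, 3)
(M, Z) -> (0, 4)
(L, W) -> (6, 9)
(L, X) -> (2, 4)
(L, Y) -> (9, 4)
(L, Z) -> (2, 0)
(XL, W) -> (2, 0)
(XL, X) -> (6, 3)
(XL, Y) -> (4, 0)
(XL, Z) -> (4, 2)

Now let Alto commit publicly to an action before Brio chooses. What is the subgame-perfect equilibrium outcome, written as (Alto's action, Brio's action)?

Brio best-responds to each possible Alto move:
- S → Brio plays Z (best of 4, 6, 4, 8); Alto gets 3.
- M → Brio plays X (best of 1, 9, 3, 4); Alto gets 8.
- L → Brio plays W (best of 9, 4, 4, 0); Alto gets 6.
- XL → Brio plays X (best of 0, 3, 0, 2); Alto gets 6.
Among 3, 8, 6, 6, the best is 8 at M. Subgame-perfect outcome: (M, X) with payoffs (8, 9).

(M, X)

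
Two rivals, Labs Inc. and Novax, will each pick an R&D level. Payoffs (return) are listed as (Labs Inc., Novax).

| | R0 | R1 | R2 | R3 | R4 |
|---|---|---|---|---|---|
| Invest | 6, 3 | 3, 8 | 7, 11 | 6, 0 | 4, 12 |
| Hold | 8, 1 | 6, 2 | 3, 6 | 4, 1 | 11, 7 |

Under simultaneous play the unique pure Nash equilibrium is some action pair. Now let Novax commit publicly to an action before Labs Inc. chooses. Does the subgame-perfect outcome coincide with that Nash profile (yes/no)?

Backward induction with Novax moving first.
- R0: BR = Hold, leader payoff 1.
- R1: BR = Hold, leader payoff 2.
- R2: BR = Invest, leader payoff 11.
- R3: BR = Invest, leader payoff 0.
- R4: BR = Hold, leader payoff 7.
Among 1, 2, 11, 0, 7, the best is 11 at R2. Subgame-perfect outcome: (Invest, R2) with payoffs (7, 11).
Now find the simultaneous Nash equilibrium.
Labs Inc.'s best replies: R0→Hold; R1→Hold; R2→Invest; R3→Invest; R4→Hold.
Novax's best replies: Invest→R4; Hold→R4.
Only (Hold, R4) has each player best-responding; Nash payoffs (11, 7).
Sequential outcome (Invest, R2) differs from the Nash profile (Hold, R4).

no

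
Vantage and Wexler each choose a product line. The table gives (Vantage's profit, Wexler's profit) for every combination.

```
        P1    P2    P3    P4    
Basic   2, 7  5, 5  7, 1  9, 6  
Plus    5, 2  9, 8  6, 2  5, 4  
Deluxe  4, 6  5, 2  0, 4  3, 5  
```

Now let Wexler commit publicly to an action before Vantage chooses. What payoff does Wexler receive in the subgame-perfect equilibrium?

8

Vantage best-responds to each possible Wexler move:
- P1 → Vantage plays Plus (best of 2, 5, 4); Wexler gets 2.
- P2 → Vantage plays Plus (best of 5, 9, 5); Wexler gets 8.
- P3 → Vantage plays Basic (best of 7, 6, 0); Wexler gets 1.
- P4 → Vantage plays Basic (best of 9, 5, 3); Wexler gets 6.
Among 2, 8, 1, 6, the best is 8 at P2. Subgame-perfect outcome: (Plus, P2) with payoffs (9, 8).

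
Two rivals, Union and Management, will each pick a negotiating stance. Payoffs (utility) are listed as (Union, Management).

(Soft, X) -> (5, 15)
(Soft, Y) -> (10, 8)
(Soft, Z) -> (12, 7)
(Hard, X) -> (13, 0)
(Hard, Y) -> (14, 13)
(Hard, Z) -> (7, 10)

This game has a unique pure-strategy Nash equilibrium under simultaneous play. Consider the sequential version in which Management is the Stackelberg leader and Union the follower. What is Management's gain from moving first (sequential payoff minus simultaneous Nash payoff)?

0

Backward induction with Management moving first.
- X: Union compares 5, 13 and picks Hard; Management would get 0.
- Y: Union compares 10, 14 and picks Hard; Management would get 13.
- Z: Union compares 12, 7 and picks Soft; Management would get 7.
Maximizing over 0, 13, 7, Management chooses Y. Subgame-perfect outcome: (Hard, Y) with payoffs (14, 13).
For the simultaneous game, intersect best replies.
Union's best replies: X→Hard; Y→Hard; Z→Soft.
Management's best replies: Soft→X; Hard→Y.
The unique mutual best reply is (Hard, Y), giving (14, 13).
Management's commitment gain: 13 − 13 = 0.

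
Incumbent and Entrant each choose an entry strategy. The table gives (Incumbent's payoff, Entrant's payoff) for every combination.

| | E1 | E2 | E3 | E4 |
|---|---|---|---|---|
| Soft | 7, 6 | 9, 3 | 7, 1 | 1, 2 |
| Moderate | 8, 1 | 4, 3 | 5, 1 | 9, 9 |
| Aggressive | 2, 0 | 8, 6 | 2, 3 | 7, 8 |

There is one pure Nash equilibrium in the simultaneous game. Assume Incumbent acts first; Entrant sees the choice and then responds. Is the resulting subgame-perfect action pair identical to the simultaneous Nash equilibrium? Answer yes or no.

yes

Entrant best-responds to each possible Incumbent move:
- Soft: BR = E1, leader payoff 7.
- Moderate: BR = E4, leader payoff 9.
- Aggressive: BR = E4, leader payoff 7.
Incumbent's induced payoffs are 7, 9, 7, so Incumbent commits to Moderate. Subgame-perfect outcome: (Moderate, E4) with payoffs (9, 9).
Now find the simultaneous Nash equilibrium.
Incumbent's best replies: E1→Moderate; E2→Soft; E3→Soft; E4→Moderate.
Entrant's best replies: Soft→E1; Moderate→E4; Aggressive→E4.
Only (Moderate, E4) has each player best-responding; Nash payoffs (9, 9).
Sequential outcome (Moderate, E4) coincides with the Nash profile (Moderate, E4).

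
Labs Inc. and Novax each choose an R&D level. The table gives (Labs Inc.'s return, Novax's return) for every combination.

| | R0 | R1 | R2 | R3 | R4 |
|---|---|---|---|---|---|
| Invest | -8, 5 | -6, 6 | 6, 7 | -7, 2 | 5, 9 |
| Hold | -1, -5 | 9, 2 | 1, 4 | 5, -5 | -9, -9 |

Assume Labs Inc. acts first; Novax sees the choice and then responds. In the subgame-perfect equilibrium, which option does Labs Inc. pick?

Solve by backward induction (Labs Inc. leads).
- Invest: Novax compares 5, 6, 7, 2, 9 and picks R4; Labs Inc. would get 5.
- Hold: Novax compares -5, 2, 4, -5, -9 and picks R2; Labs Inc. would get 1.
Maximizing over 5, 1, Labs Inc. chooses Invest. Subgame-perfect outcome: (Invest, R4) with payoffs (5, 9).

Invest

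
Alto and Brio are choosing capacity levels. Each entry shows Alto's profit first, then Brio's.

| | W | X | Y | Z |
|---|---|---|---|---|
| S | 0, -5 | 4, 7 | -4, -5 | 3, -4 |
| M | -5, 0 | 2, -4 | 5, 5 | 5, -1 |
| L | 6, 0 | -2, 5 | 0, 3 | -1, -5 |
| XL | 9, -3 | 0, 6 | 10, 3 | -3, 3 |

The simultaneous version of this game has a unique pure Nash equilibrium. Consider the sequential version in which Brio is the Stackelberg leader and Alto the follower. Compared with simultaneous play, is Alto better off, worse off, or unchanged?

Backward induction with Brio moving first.
- W: Alto compares 0, -5, 6, 9 and picks XL; Brio would get -3.
- X: Alto compares 4, 2, -2, 0 and picks S; Brio would get 7.
- Y: Alto compares -4, 5, 0, 10 and picks XL; Brio would get 3.
- Z: Alto compares 3, 5, -1, -3 and picks M; Brio would get -1.
Brio's induced payoffs are -3, 7, 3, -1, so Brio commits to X. Subgame-perfect outcome: (S, X) with payoffs (4, 7).
For the simultaneous game, intersect best replies.
Alto's best replies: W→XL; X→S; Y→XL; Z→M.
Brio's best replies: S→X; M→Y; L→X; XL→X.
The unique mutual best reply is (S, X), giving (4, 7).
Alto earns 4 sequentially versus 4 at the Nash outcome: unchanged.

unchanged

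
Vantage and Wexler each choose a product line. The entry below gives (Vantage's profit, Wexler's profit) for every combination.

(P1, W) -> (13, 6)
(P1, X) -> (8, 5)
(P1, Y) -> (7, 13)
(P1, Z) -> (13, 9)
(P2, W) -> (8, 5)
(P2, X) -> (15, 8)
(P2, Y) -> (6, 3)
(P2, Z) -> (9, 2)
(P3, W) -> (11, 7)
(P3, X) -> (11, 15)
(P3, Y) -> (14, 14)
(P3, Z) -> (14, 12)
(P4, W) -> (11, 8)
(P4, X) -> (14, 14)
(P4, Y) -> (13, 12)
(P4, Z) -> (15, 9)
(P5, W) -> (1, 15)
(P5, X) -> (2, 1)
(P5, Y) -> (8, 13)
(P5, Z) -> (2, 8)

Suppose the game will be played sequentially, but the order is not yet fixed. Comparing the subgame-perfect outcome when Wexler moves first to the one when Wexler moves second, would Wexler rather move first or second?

first

If Vantage leads: Wexler's best replies are P1→Y, P2→X, P3→X, P4→X, P5→W; Vantage's induced payoffs 7, 15, 11, 14, 1; outcome (P2, X), payoffs (15, 8).
If Wexler leads: Vantage's best replies are W→P1, X→P2, Y→P3, Z→P4; Wexler's induced payoffs 6, 8, 14, 9; outcome (P3, Y), payoffs (14, 14).
Wexler gets 14 moving first and 8 moving second, so Wexler prefers to move first.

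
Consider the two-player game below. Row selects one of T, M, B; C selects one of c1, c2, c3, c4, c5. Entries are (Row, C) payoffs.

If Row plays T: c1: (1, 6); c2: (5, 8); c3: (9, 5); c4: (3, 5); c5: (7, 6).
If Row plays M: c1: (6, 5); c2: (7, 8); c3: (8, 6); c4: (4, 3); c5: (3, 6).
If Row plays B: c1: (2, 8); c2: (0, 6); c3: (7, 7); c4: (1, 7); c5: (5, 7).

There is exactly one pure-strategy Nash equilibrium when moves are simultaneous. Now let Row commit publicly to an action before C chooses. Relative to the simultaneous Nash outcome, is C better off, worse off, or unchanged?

Solve by backward induction (Row leads).
- T: C compares 6, 8, 5, 5, 6 and picks c2; Row would get 5.
- M: C compares 5, 8, 6, 3, 6 and picks c2; Row would get 7.
- B: C compares 8, 6, 7, 7, 7 and picks c1; Row would get 2.
Among 5, 7, 2, the best is 7 at M. Subgame-perfect outcome: (M, c2) with payoffs (7, 8).
For the simultaneous game, intersect best replies.
Row's best replies: c1→M; c2→M; c3→T; c4→M; c5→T.
C's best replies: T→c2; M→c2; B→c1.
The unique mutual best reply is (M, c2), giving (7, 8).
C earns 8 sequentially versus 8 at the Nash outcome: unchanged.

unchanged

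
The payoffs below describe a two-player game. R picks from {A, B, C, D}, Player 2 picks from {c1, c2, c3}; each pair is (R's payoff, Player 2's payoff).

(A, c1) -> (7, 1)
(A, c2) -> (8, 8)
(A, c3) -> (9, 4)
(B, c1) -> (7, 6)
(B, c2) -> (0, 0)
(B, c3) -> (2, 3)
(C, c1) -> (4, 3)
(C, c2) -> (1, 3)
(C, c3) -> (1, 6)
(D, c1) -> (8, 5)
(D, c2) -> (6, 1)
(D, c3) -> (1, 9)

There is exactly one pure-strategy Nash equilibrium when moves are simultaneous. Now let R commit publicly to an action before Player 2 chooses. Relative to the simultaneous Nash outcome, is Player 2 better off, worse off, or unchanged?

unchanged

Player 2 best-responds to each possible R move:
- A: BR = c2, leader payoff 8.
- B: BR = c1, leader payoff 7.
- C: BR = c3, leader payoff 1.
- D: BR = c3, leader payoff 1.
Among 8, 7, 1, 1, the best is 8 at A. Subgame-perfect outcome: (A, c2) with payoffs (8, 8).
Now find the simultaneous Nash equilibrium.
R's best replies: c1→D; c2→A; c3→A.
Player 2's best replies: A→c2; B→c1; C→c3; D→c3.
The unique mutual best reply is (A, c2), giving (8, 8).
Player 2 earns 8 sequentially versus 8 at the Nash outcome: unchanged.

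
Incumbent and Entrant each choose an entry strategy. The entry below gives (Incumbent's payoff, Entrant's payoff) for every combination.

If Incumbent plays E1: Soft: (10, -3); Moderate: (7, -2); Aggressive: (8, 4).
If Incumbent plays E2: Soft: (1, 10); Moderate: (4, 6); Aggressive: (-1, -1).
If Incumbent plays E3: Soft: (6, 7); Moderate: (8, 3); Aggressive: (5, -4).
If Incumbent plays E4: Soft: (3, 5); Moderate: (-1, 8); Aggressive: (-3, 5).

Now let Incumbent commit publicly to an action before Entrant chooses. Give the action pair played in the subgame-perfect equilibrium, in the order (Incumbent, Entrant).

(E1, Aggressive)

Solve by backward induction (Incumbent leads).
- E1: Entrant compares -3, -2, 4 and picks Aggressive; Incumbent would get 8.
- E2: Entrant compares 10, 6, -1 and picks Soft; Incumbent would get 1.
- E3: Entrant compares 7, 3, -4 and picks Soft; Incumbent would get 6.
- E4: Entrant compares 5, 8, 5 and picks Moderate; Incumbent would get -1.
Among 8, 1, 6, -1, the best is 8 at E1. Subgame-perfect outcome: (E1, Aggressive) with payoffs (8, 4).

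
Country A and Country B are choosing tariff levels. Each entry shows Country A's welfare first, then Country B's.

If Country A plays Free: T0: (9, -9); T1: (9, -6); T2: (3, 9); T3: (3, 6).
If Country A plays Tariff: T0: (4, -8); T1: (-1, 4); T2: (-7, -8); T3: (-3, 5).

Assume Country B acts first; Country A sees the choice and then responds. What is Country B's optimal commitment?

T2

Backward induction with Country B moving first.
- T0: BR = Free, leader payoff -9.
- T1: BR = Free, leader payoff -6.
- T2: BR = Free, leader payoff 9.
- T3: BR = Free, leader payoff 6.
Maximizing over -9, -6, 9, 6, Country B chooses T2. Subgame-perfect outcome: (Free, T2) with payoffs (3, 9).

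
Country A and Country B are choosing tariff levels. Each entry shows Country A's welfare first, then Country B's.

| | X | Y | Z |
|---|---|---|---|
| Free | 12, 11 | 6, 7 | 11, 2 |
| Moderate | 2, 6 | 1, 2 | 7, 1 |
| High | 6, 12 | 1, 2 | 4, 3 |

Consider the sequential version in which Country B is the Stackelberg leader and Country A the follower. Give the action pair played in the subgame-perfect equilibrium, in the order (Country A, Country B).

Backward induction with Country B moving first.
- X: BR = Free, leader payoff 11.
- Y: BR = Free, leader payoff 7.
- Z: BR = Free, leader payoff 2.
Among 11, 7, 2, the best is 11 at X. Subgame-perfect outcome: (Free, X) with payoffs (12, 11).

(Free, X)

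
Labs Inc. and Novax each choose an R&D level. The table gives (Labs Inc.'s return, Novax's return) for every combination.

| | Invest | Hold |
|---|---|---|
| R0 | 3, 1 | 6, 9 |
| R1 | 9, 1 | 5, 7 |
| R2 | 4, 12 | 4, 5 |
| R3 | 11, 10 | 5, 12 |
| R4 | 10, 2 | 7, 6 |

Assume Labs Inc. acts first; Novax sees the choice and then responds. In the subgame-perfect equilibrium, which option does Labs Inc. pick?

Novax best-responds to each possible Labs Inc. move:
- R0: BR = Hold, leader payoff 6.
- R1: BR = Hold, leader payoff 5.
- R2: BR = Invest, leader payoff 4.
- R3: BR = Hold, leader payoff 5.
- R4: BR = Hold, leader payoff 7.
Among 6, 5, 4, 5, 7, the best is 7 at R4. Subgame-perfect outcome: (R4, Hold) with payoffs (7, 6).

R4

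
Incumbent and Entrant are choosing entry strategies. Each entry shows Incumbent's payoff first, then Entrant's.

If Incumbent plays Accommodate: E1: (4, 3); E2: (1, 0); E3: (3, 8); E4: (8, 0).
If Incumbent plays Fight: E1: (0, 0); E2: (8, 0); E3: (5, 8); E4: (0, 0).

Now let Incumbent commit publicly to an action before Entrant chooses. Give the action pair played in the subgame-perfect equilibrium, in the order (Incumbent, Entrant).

Work backward from Entrant's decision.
- Accommodate → Entrant plays E3 (best of 3, 0, 8, 0); Incumbent gets 3.
- Fight → Entrant plays E3 (best of 0, 0, 8, 0); Incumbent gets 5.
Maximizing over 3, 5, Incumbent chooses Fight. Subgame-perfect outcome: (Fight, E3) with payoffs (5, 8).

(Fight, E3)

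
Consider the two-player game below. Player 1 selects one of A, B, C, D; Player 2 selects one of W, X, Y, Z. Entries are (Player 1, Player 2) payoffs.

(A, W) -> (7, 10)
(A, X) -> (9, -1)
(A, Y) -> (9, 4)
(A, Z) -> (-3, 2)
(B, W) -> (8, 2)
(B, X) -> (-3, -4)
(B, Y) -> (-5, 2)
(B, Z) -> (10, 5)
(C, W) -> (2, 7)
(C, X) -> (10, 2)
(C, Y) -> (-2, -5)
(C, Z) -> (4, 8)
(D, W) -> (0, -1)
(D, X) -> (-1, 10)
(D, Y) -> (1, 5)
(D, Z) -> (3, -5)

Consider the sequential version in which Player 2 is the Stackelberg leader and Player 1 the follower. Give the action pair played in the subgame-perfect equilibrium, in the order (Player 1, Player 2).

Player 1 best-responds to each possible Player 2 move:
- W → Player 1 plays B (best of 7, 8, 2, 0); Player 2 gets 2.
- X → Player 1 plays C (best of 9, -3, 10, -1); Player 2 gets 2.
- Y → Player 1 plays A (best of 9, -5, -2, 1); Player 2 gets 4.
- Z → Player 1 plays B (best of -3, 10, 4, 3); Player 2 gets 5.
Maximizing over 2, 2, 4, 5, Player 2 chooses Z. Subgame-perfect outcome: (B, Z) with payoffs (10, 5).

(B, Z)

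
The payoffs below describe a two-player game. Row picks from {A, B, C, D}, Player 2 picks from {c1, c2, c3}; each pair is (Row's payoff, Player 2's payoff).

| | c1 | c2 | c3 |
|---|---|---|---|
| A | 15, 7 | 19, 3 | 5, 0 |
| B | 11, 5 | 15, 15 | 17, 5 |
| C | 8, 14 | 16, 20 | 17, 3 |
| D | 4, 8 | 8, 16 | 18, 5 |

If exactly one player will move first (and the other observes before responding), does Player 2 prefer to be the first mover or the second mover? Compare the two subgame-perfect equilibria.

If Row leads: Player 2's best replies are A→c1, B→c2, C→c2, D→c2; Row's induced payoffs 15, 15, 16, 8; outcome (C, c2), payoffs (16, 20).
If Player 2 leads: Row's best replies are c1→A, c2→A, c3→D; Player 2's induced payoffs 7, 3, 5; outcome (A, c1), payoffs (15, 7).
Player 2 gets 7 moving first and 20 moving second, so Player 2 prefers to move second.

second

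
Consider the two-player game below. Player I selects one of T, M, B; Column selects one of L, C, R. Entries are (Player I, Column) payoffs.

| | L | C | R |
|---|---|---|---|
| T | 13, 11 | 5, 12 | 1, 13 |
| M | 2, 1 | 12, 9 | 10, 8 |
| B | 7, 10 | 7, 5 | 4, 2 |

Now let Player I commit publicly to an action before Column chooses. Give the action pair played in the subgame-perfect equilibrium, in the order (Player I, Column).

Work backward from Column's decision.
- T → Column plays R (best of 11, 12, 13); Player I gets 1.
- M → Column plays C (best of 1, 9, 8); Player I gets 12.
- B → Column plays L (best of 10, 5, 2); Player I gets 7.
Maximizing over 1, 12, 7, Player I chooses M. Subgame-perfect outcome: (M, C) with payoffs (12, 9).

(M, C)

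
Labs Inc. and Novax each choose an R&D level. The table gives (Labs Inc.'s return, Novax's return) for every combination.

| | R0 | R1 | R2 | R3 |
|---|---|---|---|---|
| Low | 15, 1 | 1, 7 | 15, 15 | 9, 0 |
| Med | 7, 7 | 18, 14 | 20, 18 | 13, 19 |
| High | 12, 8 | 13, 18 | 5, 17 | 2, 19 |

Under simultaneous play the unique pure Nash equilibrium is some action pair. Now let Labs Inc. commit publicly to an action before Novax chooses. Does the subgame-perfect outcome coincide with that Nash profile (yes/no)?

Work backward from Novax's decision.
- Low → Novax plays R2 (best of 1, 7, 15, 0); Labs Inc. gets 15.
- Med → Novax plays R3 (best of 7, 14, 18, 19); Labs Inc. gets 13.
- High → Novax plays R3 (best of 8, 18, 17, 19); Labs Inc. gets 2.
Among 15, 13, 2, the best is 15 at Low. Subgame-perfect outcome: (Low, R2) with payoffs (15, 15).
Now find the simultaneous Nash equilibrium.
Labs Inc.'s best replies: R0→Low; R1→Med; R2→Med; R3→Med.
Novax's best replies: Low→R2; Med→R3; High→R3.
The unique mutual best reply is (Med, R3), giving (13, 19).
Sequential outcome (Low, R2) differs from the Nash profile (Med, R3).

no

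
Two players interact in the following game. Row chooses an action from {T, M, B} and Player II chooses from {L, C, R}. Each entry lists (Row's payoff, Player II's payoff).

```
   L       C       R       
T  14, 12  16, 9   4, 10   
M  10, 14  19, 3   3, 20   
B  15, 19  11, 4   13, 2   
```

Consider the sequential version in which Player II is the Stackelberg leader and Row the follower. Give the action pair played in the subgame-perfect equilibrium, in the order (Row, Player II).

Backward induction with Player II moving first.
- L: Row compares 14, 10, 15 and picks B; Player II would get 19.
- C: Row compares 16, 19, 11 and picks M; Player II would get 3.
- R: Row compares 4, 3, 13 and picks B; Player II would get 2.
Player II's induced payoffs are 19, 3, 2, so Player II commits to L. Subgame-perfect outcome: (B, L) with payoffs (15, 19).

(B, L)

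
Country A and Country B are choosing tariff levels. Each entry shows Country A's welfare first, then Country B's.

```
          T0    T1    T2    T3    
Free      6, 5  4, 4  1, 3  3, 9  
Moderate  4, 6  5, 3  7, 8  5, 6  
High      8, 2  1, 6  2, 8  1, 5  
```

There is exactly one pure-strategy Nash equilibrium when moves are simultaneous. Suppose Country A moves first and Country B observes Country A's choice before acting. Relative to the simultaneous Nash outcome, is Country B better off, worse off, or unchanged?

Country B best-responds to each possible Country A move:
- Free → Country B plays T3 (best of 5, 4, 3, 9); Country A gets 3.
- Moderate → Country B plays T2 (best of 6, 3, 8, 6); Country A gets 7.
- High → Country B plays T2 (best of 2, 6, 8, 5); Country A gets 2.
Among 3, 7, 2, the best is 7 at Moderate. Subgame-perfect outcome: (Moderate, T2) with payoffs (7, 8).
Now find the simultaneous Nash equilibrium.
Country A's best replies: T0→High; T1→Moderate; T2→Moderate; T3→Moderate.
Country B's best replies: Free→T3; Moderate→T2; High→T2.
The unique mutual best reply is (Moderate, T2), giving (7, 8).
Country B earns 8 sequentially versus 8 at the Nash outcome: unchanged.

unchanged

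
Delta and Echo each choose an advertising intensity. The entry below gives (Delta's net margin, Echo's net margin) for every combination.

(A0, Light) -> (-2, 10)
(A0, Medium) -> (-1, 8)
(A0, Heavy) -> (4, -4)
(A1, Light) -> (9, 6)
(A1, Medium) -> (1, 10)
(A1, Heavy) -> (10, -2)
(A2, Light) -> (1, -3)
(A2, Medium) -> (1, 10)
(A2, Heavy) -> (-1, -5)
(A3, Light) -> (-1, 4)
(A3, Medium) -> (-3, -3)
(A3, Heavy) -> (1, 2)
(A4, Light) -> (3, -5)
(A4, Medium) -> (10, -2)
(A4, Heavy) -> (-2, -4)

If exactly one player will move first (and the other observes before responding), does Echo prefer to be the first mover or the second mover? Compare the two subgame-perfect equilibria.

first

If Delta leads: Echo's best replies are A0→Light, A1→Medium, A2→Medium, A3→Light, A4→Medium; Delta's induced payoffs -2, 1, 1, -1, 10; outcome (A4, Medium), payoffs (10, -2).
If Echo leads: Delta's best replies are Light→A1, Medium→A4, Heavy→A1; Echo's induced payoffs 6, -2, -2; outcome (A1, Light), payoffs (9, 6).
Echo gets 6 moving first and -2 moving second, so Echo prefers to move first.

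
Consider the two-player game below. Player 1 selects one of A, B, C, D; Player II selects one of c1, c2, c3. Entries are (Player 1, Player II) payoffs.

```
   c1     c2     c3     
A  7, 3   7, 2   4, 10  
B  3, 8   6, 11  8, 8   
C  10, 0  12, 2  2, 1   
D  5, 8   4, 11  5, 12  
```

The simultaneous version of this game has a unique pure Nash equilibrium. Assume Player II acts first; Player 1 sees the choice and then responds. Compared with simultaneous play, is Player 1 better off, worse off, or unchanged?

worse off

Player 1 best-responds to each possible Player II move:
- c1: Player 1 compares 7, 3, 10, 5 and picks C; Player II would get 0.
- c2: Player 1 compares 7, 6, 12, 4 and picks C; Player II would get 2.
- c3: Player 1 compares 4, 8, 2, 5 and picks B; Player II would get 8.
Player II's induced payoffs are 0, 2, 8, so Player II commits to c3. Subgame-perfect outcome: (B, c3) with payoffs (8, 8).
Now find the simultaneous Nash equilibrium.
Player 1's best replies: c1→C; c2→C; c3→B.
Player II's best replies: A→c3; B→c2; C→c2; D→c3.
Only (C, c2) has each player best-responding; Nash payoffs (12, 2).
Player 1 earns 8 sequentially versus 12 at the Nash outcome: worse off.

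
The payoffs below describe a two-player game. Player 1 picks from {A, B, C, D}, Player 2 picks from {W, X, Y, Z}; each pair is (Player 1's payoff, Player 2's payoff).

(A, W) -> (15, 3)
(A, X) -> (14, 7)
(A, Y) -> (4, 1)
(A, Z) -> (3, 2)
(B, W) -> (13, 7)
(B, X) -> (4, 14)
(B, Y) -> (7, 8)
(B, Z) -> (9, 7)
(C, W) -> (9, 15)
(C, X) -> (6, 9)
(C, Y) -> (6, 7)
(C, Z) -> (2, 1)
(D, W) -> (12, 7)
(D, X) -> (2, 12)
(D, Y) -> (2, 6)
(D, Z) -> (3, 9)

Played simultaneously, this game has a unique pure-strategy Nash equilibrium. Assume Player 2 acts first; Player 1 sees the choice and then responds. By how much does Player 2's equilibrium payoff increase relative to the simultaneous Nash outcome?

1

Work backward from Player 1's decision.
- W → Player 1 plays A (best of 15, 13, 9, 12); Player 2 gets 3.
- X → Player 1 plays A (best of 14, 4, 6, 2); Player 2 gets 7.
- Y → Player 1 plays B (best of 4, 7, 6, 2); Player 2 gets 8.
- Z → Player 1 plays B (best of 3, 9, 2, 3); Player 2 gets 7.
Maximizing over 3, 7, 8, 7, Player 2 chooses Y. Subgame-perfect outcome: (B, Y) with payoffs (7, 8).
For the simultaneous game, intersect best replies.
Player 1's best replies: W→A; X→A; Y→B; Z→B.
Player 2's best replies: A→X; B→X; C→W; D→X.
Only (A, X) has each player best-responding; Nash payoffs (14, 7).
Player 2's commitment gain: 8 − 7 = 1.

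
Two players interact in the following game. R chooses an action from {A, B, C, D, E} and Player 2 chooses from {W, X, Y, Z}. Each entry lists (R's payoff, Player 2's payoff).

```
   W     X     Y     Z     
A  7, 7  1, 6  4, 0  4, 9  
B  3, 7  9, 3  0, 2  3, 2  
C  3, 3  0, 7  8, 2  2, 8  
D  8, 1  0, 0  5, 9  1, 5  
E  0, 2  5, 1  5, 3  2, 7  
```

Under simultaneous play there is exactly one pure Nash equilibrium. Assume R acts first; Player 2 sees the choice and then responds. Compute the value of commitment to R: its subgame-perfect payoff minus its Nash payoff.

Backward induction with R moving first.
- A: Player 2 compares 7, 6, 0, 9 and picks Z; R would get 4.
- B: Player 2 compares 7, 3, 2, 2 and picks W; R would get 3.
- C: Player 2 compares 3, 7, 2, 8 and picks Z; R would get 2.
- D: Player 2 compares 1, 0, 9, 5 and picks Y; R would get 5.
- E: Player 2 compares 2, 1, 3, 7 and picks Z; R would get 2.
Among 4, 3, 2, 5, 2, the best is 5 at D. Subgame-perfect outcome: (D, Y) with payoffs (5, 9).
Now find the simultaneous Nash equilibrium.
R's best replies: W→D; X→B; Y→C; Z→A.
Player 2's best replies: A→Z; B→W; C→Z; D→Y; E→Z.
The unique mutual best reply is (A, Z), giving (4, 9).
R's commitment gain: 5 − 4 = 1.

1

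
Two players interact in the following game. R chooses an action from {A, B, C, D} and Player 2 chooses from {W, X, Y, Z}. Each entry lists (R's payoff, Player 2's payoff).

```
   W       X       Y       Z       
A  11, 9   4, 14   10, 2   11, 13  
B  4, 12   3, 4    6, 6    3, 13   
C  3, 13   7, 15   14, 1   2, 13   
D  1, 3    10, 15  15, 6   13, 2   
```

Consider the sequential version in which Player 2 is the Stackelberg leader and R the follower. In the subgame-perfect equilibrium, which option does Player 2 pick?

X

Work backward from R's decision.
- W: R compares 11, 4, 3, 1 and picks A; Player 2 would get 9.
- X: R compares 4, 3, 7, 10 and picks D; Player 2 would get 15.
- Y: R compares 10, 6, 14, 15 and picks D; Player 2 would get 6.
- Z: R compares 11, 3, 2, 13 and picks D; Player 2 would get 2.
Among 9, 15, 6, 2, the best is 15 at X. Subgame-perfect outcome: (D, X) with payoffs (10, 15).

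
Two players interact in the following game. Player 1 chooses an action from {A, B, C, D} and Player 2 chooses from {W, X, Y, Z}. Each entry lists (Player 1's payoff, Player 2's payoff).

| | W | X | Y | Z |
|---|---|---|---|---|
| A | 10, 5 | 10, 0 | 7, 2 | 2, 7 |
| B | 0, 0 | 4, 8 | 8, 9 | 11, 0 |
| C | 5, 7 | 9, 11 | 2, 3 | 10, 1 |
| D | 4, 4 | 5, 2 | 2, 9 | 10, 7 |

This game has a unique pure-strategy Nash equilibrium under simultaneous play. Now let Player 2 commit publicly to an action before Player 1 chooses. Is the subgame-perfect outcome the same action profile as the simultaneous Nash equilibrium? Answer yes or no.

yes

Solve by backward induction (Player 2 leads).
- W: Player 1 compares 10, 0, 5, 4 and picks A; Player 2 would get 5.
- X: Player 1 compares 10, 4, 9, 5 and picks A; Player 2 would get 0.
- Y: Player 1 compares 7, 8, 2, 2 and picks B; Player 2 would get 9.
- Z: Player 1 compares 2, 11, 10, 10 and picks B; Player 2 would get 0.
Player 2's induced payoffs are 5, 0, 9, 0, so Player 2 commits to Y. Subgame-perfect outcome: (B, Y) with payoffs (8, 9).
Now find the simultaneous Nash equilibrium.
Player 1's best replies: W→A; X→A; Y→B; Z→B.
Player 2's best replies: A→Z; B→Y; C→X; D→Y.
Only (B, Y) has each player best-responding; Nash payoffs (8, 9).
Sequential outcome (B, Y) coincides with the Nash profile (B, Y).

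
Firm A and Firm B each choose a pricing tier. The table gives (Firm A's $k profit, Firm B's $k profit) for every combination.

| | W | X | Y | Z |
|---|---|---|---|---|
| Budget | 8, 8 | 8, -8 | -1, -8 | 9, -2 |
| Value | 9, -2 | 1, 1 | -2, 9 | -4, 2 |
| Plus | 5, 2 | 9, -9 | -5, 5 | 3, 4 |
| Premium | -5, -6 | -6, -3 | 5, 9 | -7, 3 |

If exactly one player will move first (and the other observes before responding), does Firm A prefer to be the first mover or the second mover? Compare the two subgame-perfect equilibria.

first

If Firm A leads: Firm B's best replies are Budget→W, Value→Y, Plus→Y, Premium→Y; Firm A's induced payoffs 8, -2, -5, 5; outcome (Budget, W), payoffs (8, 8).
If Firm B leads: Firm A's best replies are W→Value, X→Plus, Y→Premium, Z→Budget; Firm B's induced payoffs -2, -9, 9, -2; outcome (Premium, Y), payoffs (5, 9).
Firm A gets 8 moving first and 5 moving second, so Firm A prefers to move first.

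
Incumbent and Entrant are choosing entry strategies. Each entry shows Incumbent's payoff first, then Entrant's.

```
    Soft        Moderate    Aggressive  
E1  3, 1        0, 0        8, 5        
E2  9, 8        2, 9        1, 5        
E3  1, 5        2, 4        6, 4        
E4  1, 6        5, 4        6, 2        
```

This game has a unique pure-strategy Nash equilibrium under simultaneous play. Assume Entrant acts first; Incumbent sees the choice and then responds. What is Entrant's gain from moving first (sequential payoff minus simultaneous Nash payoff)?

Backward induction with Entrant moving first.
- Soft → Incumbent plays E2 (best of 3, 9, 1, 1); Entrant gets 8.
- Moderate → Incumbent plays E4 (best of 0, 2, 2, 5); Entrant gets 4.
- Aggressive → Incumbent plays E1 (best of 8, 1, 6, 6); Entrant gets 5.
Entrant's induced payoffs are 8, 4, 5, so Entrant commits to Soft. Subgame-perfect outcome: (E2, Soft) with payoffs (9, 8).
For the simultaneous game, intersect best replies.
Incumbent's best replies: Soft→E2; Moderate→E4; Aggressive→E1.
Entrant's best replies: E1→Aggressive; E2→Moderate; E3→Soft; E4→Soft.
The unique mutual best reply is (E1, Aggressive), giving (8, 5).
Entrant's commitment gain: 8 − 5 = 3.

3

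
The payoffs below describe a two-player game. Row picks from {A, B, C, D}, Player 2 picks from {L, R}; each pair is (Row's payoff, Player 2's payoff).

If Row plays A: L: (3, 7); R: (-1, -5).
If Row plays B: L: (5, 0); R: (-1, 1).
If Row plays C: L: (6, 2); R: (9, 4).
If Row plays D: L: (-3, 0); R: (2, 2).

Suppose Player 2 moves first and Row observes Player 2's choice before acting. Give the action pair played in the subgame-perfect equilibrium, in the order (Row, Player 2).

Work backward from Row's decision.
- L → Row plays C (best of 3, 5, 6, -3); Player 2 gets 2.
- R → Row plays C (best of -1, -1, 9, 2); Player 2 gets 4.
Maximizing over 2, 4, Player 2 chooses R. Subgame-perfect outcome: (C, R) with payoffs (9, 4).

(C, R)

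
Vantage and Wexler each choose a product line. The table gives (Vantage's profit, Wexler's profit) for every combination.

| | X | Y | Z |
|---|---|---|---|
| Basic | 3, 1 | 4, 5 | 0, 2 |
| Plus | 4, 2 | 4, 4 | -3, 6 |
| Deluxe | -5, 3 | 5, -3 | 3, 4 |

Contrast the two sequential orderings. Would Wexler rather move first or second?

If Vantage leads: Wexler's best replies are Basic→Y, Plus→Z, Deluxe→Z; Vantage's induced payoffs 4, -3, 3; outcome (Basic, Y), payoffs (4, 5).
If Wexler leads: Vantage's best replies are X→Plus, Y→Deluxe, Z→Deluxe; Wexler's induced payoffs 2, -3, 4; outcome (Deluxe, Z), payoffs (3, 4).
Wexler gets 4 moving first and 5 moving second, so Wexler prefers to move second.

second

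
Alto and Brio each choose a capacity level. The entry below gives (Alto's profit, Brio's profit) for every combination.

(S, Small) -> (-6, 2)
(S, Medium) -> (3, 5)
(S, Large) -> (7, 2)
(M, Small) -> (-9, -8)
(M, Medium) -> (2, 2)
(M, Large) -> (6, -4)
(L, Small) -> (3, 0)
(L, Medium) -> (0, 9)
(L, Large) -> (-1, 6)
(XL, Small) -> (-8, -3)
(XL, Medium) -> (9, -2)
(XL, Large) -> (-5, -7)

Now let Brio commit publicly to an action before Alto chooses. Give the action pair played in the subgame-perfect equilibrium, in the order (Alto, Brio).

Backward induction with Brio moving first.
- Small: BR = L, leader payoff 0.
- Medium: BR = XL, leader payoff -2.
- Large: BR = S, leader payoff 2.
Among 0, -2, 2, the best is 2 at Large. Subgame-perfect outcome: (S, Large) with payoffs (7, 2).

(S, Large)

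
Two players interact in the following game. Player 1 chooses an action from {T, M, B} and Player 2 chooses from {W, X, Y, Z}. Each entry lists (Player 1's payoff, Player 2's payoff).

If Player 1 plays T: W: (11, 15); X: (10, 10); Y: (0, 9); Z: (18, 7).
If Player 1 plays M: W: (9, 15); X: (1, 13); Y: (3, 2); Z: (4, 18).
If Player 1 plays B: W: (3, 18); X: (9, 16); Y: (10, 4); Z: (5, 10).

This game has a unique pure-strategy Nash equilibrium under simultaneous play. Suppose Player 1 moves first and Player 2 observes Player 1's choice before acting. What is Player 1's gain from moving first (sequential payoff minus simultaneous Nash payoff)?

0

Backward induction with Player 1 moving first.
- T → Player 2 plays W (best of 15, 10, 9, 7); Player 1 gets 11.
- M → Player 2 plays Z (best of 15, 13, 2, 18); Player 1 gets 4.
- B → Player 2 plays W (best of 18, 16, 4, 10); Player 1 gets 3.
Among 11, 4, 3, the best is 11 at T. Subgame-perfect outcome: (T, W) with payoffs (11, 15).
For the simultaneous game, intersect best replies.
Player 1's best replies: W→T; X→T; Y→B; Z→T.
Player 2's best replies: T→W; M→Z; B→W.
Only (T, W) has each player best-responding; Nash payoffs (11, 15).
Player 1's commitment gain: 11 − 11 = 0.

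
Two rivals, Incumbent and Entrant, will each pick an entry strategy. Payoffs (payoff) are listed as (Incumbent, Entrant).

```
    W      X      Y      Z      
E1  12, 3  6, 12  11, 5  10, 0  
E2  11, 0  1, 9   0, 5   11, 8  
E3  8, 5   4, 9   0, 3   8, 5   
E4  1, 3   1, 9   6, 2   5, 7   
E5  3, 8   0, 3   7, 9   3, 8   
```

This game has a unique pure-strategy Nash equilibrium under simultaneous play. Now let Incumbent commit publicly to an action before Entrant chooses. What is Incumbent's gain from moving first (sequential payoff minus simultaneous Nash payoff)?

Entrant best-responds to each possible Incumbent move:
- E1: Entrant compares 3, 12, 5, 0 and picks X; Incumbent would get 6.
- E2: Entrant compares 0, 9, 5, 8 and picks X; Incumbent would get 1.
- E3: Entrant compares 5, 9, 3, 5 and picks X; Incumbent would get 4.
- E4: Entrant compares 3, 9, 2, 7 and picks X; Incumbent would get 1.
- E5: Entrant compares 8, 3, 9, 8 and picks Y; Incumbent would get 7.
Maximizing over 6, 1, 4, 1, 7, Incumbent chooses E5. Subgame-perfect outcome: (E5, Y) with payoffs (7, 9).
Now find the simultaneous Nash equilibrium.
Incumbent's best replies: W→E1; X→E1; Y→E1; Z→E2.
Entrant's best replies: E1→X; E2→X; E3→X; E4→X; E5→Y.
Only (E1, X) has each player best-responding; Nash payoffs (6, 12).
Incumbent's commitment gain: 7 − 6 = 1.

1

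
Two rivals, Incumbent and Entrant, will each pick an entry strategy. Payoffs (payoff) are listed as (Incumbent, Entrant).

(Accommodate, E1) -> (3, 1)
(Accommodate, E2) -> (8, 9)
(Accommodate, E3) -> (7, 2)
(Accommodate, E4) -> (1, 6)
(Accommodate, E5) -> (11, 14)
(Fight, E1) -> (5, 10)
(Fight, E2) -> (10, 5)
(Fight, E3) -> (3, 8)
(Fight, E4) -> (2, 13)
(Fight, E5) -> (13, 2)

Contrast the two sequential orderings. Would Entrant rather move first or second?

second

If Incumbent leads: Entrant's best replies are Accommodate→E5, Fight→E4; Incumbent's induced payoffs 11, 2; outcome (Accommodate, E5), payoffs (11, 14).
If Entrant leads: Incumbent's best replies are E1→Fight, E2→Fight, E3→Accommodate, E4→Fight, E5→Fight; Entrant's induced payoffs 10, 5, 2, 13, 2; outcome (Fight, E4), payoffs (2, 13).
Entrant gets 13 moving first and 14 moving second, so Entrant prefers to move second.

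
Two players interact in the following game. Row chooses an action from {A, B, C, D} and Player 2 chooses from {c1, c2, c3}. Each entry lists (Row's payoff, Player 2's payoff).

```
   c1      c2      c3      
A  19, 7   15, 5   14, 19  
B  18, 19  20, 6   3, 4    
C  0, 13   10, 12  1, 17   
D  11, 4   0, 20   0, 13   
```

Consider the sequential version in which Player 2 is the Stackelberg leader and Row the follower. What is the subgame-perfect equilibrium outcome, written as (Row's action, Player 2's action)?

(A, c3)

Solve by backward induction (Player 2 leads).
- c1: Row compares 19, 18, 0, 11 and picks A; Player 2 would get 7.
- c2: Row compares 15, 20, 10, 0 and picks B; Player 2 would get 6.
- c3: Row compares 14, 3, 1, 0 and picks A; Player 2 would get 19.
Player 2's induced payoffs are 7, 6, 19, so Player 2 commits to c3. Subgame-perfect outcome: (A, c3) with payoffs (14, 19).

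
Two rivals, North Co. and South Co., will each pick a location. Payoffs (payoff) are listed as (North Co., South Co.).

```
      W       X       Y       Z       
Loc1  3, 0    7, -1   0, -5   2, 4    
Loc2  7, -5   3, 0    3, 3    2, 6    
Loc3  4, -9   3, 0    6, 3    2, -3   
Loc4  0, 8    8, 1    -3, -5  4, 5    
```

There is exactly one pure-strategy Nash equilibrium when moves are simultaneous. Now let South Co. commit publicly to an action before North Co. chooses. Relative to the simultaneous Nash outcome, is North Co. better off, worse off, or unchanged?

worse off

North Co. best-responds to each possible South Co. move:
- W: North Co. compares 3, 7, 4, 0 and picks Loc2; South Co. would get -5.
- X: North Co. compares 7, 3, 3, 8 and picks Loc4; South Co. would get 1.
- Y: North Co. compares 0, 3, 6, -3 and picks Loc3; South Co. would get 3.
- Z: North Co. compares 2, 2, 2, 4 and picks Loc4; South Co. would get 5.
Among -5, 1, 3, 5, the best is 5 at Z. Subgame-perfect outcome: (Loc4, Z) with payoffs (4, 5).
Under simultaneous play:
North Co.'s best replies: W→Loc2; X→Loc4; Y→Loc3; Z→Loc4.
South Co.'s best replies: Loc1→Z; Loc2→Z; Loc3→Y; Loc4→W.
The unique mutual best reply is (Loc3, Y), giving (6, 3).
North Co. earns 4 sequentially versus 6 at the Nash outcome: worse off.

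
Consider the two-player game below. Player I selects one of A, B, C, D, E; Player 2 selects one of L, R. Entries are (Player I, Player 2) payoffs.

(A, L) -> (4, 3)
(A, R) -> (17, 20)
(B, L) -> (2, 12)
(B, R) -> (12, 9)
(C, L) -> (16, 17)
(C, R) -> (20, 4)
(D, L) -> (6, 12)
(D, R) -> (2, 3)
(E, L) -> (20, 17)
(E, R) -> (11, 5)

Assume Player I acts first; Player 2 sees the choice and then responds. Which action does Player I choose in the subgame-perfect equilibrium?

E

Player 2 best-responds to each possible Player I move:
- A: BR = R, leader payoff 17.
- B: BR = L, leader payoff 2.
- C: BR = L, leader payoff 16.
- D: BR = L, leader payoff 6.
- E: BR = L, leader payoff 20.
Maximizing over 17, 2, 16, 6, 20, Player I chooses E. Subgame-perfect outcome: (E, L) with payoffs (20, 17).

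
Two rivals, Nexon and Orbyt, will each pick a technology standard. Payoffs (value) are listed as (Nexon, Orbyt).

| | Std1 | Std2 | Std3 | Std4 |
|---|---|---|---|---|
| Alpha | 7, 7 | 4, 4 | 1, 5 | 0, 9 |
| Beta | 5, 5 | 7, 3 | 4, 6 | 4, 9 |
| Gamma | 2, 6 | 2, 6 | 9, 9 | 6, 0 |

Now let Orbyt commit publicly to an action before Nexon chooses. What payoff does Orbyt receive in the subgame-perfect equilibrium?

9

Work backward from Nexon's decision.
- Std1: BR = Alpha, leader payoff 7.
- Std2: BR = Beta, leader payoff 3.
- Std3: BR = Gamma, leader payoff 9.
- Std4: BR = Gamma, leader payoff 0.
Maximizing over 7, 3, 9, 0, Orbyt chooses Std3. Subgame-perfect outcome: (Gamma, Std3) with payoffs (9, 9).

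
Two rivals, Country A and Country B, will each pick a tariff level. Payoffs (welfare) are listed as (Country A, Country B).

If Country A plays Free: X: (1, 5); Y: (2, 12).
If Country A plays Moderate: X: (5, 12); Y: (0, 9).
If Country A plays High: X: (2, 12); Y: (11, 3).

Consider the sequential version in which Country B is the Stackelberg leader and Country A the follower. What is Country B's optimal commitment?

Work backward from Country A's decision.
- X → Country A plays Moderate (best of 1, 5, 2); Country B gets 12.
- Y → Country A plays High (best of 2, 0, 11); Country B gets 3.
Country B's induced payoffs are 12, 3, so Country B commits to X. Subgame-perfect outcome: (Moderate, X) with payoffs (5, 12).

X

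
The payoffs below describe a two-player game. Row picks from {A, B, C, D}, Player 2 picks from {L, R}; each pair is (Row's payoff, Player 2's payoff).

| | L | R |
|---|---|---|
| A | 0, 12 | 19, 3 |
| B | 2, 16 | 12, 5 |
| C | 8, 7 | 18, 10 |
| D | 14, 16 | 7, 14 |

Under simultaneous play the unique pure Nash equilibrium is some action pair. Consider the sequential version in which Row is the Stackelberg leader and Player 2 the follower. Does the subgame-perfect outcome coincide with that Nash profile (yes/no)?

Solve by backward induction (Row leads).
- A → Player 2 plays L (best of 12, 3); Row gets 0.
- B → Player 2 plays L (best of 16, 5); Row gets 2.
- C → Player 2 plays R (best of 7, 10); Row gets 18.
- D → Player 2 plays L (best of 16, 14); Row gets 14.
Among 0, 2, 18, 14, the best is 18 at C. Subgame-perfect outcome: (C, R) with payoffs (18, 10).
Now find the simultaneous Nash equilibrium.
Row's best replies: L→D; R→A.
Player 2's best replies: A→L; B→L; C→R; D→L.
Only (D, L) has each player best-responding; Nash payoffs (14, 16).
Sequential outcome (C, R) differs from the Nash profile (D, L).

no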